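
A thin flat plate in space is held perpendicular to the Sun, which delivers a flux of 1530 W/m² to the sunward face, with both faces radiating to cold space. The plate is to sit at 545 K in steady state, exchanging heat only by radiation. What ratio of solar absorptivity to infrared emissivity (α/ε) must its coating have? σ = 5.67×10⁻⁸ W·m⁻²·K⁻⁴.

α/ε ≈ 6.54

Balance: αS·A = εσ·2A·T⁴ ⇒ α/ε = 2σT⁴/S.
α/ε = 2·5.67×10⁻⁸·(545)⁴/1530 = 2·5.67×10⁻⁸·8.822×10¹⁰/1530.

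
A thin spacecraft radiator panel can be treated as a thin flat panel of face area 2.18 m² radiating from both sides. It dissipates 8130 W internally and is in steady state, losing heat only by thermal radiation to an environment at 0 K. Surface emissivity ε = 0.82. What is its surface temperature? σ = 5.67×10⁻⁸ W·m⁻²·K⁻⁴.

Steady state: internal power = radiated power, P = εσA T⁴.
Radiating area A = 2·2.18 = 4.360 m².
T⁴ = P/(εσA) = 8130/(0.82·5.67×10⁻⁸·4.360) = 4.011×10¹⁰ K⁴.
T = (4.011×10¹⁰)^(1/4).

T ≈ 448 K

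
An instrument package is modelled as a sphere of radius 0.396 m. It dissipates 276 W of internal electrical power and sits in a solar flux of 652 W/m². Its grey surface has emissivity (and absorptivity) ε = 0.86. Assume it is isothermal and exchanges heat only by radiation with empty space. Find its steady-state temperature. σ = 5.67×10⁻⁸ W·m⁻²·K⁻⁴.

T ≈ 275 K

At steady state, absorbed solar power + internal power = radiated power.
Absorbed: α·S·A_cross = 0.86·652·0.4927 = 276.2 W (cross-section πr²).
Total input = 276.2 + 276 = 552.2 W.
Radiated: εσ·A_surf·T⁴ with A_surf = 4πr² = 1.971 m².
T⁴ = 552.2/(0.86·5.67×10⁻⁸·1.971) = 5.747×10⁹ K⁴.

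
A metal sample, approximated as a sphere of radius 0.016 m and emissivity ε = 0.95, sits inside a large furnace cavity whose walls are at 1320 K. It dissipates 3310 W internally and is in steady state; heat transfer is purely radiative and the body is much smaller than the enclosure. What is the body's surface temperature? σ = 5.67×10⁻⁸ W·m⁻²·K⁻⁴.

T ≈ 2170 K

For a small grey body in a large enclosure, net radiated power = εσA(T⁴ − T_w⁴).
Steady state: P = εσA(T⁴ − T_w⁴) with A = 4πr² = 0.003217 m².
T⁴ = P/(εσA) + T_w⁴ = 3310/(0.95·5.67×10⁻⁸·0.003217) + (1320)⁴
    = 1.910×10¹³ + 3.036×10¹² = 2.214×10¹³ K⁴.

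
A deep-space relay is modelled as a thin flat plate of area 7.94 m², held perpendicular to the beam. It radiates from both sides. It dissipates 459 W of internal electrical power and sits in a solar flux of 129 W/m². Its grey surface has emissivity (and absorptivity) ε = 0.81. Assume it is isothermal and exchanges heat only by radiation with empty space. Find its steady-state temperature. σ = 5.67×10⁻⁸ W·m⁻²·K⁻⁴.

At steady state, absorbed solar power + internal power = radiated power.
Absorbed: α·S·A_cross = 0.81·129·7.940 = 829.7 W (cross-section A).
Total input = 829.7 + 459 = 1289 W.
Radiated: εσ·A_surf·T⁴ with A_surf = 2A = 15.88 m².
T⁴ = 1289/(0.81·5.67×10⁻⁸·15.88) = 1.767×10⁹ K⁴.

T ≈ 205 K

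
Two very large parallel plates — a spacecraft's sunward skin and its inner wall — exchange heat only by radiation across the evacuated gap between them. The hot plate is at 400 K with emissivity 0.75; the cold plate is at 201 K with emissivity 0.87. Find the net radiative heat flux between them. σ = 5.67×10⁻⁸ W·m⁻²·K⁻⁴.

For two infinite grey parallel plates, q = σ(T₁⁴ − T₂⁴)/(1/ε₁ + 1/ε₂ − 1).
T₁⁴ − T₂⁴ = 2.560×10¹⁰ − 1.632×10⁹ = 2.397×10¹⁰ K⁴.
1/ε₁ + 1/ε₂ − 1 = 1.333 + 1.149 − 1 = 1.483.
q = 5.67×10⁻⁸ × 2.397×10¹⁰ / 1.483.

q ≈ 917 W/m²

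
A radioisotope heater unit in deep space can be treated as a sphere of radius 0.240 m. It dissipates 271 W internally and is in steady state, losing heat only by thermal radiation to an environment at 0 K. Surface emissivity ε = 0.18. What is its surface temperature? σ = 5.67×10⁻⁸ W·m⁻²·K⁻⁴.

Steady state: internal power = radiated power, P = εσA T⁴.
Radiating area A = 4πr² = 0.7238 m².
T⁴ = P/(εσA) = 271/(0.18·5.67×10⁻⁸·0.7238) = 3.668×10¹⁰ K⁴.
T = (3.668×10¹⁰)^(1/4).

T ≈ 438 K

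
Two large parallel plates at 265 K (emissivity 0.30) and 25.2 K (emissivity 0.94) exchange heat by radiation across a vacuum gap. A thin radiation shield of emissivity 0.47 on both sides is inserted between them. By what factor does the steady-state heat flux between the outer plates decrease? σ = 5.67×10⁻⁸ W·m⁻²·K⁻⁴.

factor ≈ 1.96

Without shield: q₀ = σΔ(T⁴)/(1/ε₁+1/ε₂−1) with denominator 3.397.
With shield the two gaps are in series; the resistances add: (1/ε₁+1/ε_s−1)+(1/ε_s+1/ε₂−1) = 4.461+2.191 = 6.652.
Heat-flux ratio q₀/q = 6.652/3.397.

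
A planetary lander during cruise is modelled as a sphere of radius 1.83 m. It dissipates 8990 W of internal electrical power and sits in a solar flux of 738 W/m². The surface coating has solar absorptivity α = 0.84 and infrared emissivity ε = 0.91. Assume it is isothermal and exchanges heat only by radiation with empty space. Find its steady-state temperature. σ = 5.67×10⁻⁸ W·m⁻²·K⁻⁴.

At steady state, absorbed solar power + internal power = radiated power.
Absorbed: α·S·A_cross = 0.84·738·10.52 = 6522 W (cross-section πr²).
Total input = 6522 + 8990 = 15510 W.
Radiated: εσ·A_surf·T⁴ with A_surf = 4πr² = 42.08 m².
T⁴ = 15510/(0.91·5.67×10⁻⁸·42.08) = 7.144×10⁹ K⁴.

T ≈ 291 K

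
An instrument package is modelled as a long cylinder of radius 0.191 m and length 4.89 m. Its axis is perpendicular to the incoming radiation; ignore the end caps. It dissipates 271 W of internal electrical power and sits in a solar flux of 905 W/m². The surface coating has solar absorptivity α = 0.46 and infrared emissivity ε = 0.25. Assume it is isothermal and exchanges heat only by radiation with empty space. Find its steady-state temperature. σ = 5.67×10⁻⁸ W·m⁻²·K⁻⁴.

T ≈ 335 K

At steady state, absorbed solar power + internal power = radiated power.
Absorbed: α·S·A_cross = 0.46·905·1.868 = 777.6 W (cross-section 2rL).
Total input = 777.6 + 271 = 1049 W.
Radiated: εσ·A_surf·T⁴ with A_surf = 2πrL = 5.868 m².
T⁴ = 1049/(0.25·5.67×10⁻⁸·5.868) = 1.261×10¹⁰ K⁴.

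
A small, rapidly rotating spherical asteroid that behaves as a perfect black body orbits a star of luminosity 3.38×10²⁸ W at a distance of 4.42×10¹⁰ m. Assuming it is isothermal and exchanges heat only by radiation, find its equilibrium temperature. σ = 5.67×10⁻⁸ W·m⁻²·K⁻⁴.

First find the stellar flux at distance d: S = L/(4πd²) = 3.38×10²⁸/(4π·(4.42×10¹⁰)²) = 1.377×10⁶ W/m².
For an isothermal sphere, absorbed (1−a)S·πr² = emitted σ·4πr²·T⁴, so T⁴ = (1−a)S/(4σ).
T⁴ = 1.00·1.377×10⁶/(4·5.67×10⁻⁸) = 6.070×10¹² K⁴.

T ≈ 1570 K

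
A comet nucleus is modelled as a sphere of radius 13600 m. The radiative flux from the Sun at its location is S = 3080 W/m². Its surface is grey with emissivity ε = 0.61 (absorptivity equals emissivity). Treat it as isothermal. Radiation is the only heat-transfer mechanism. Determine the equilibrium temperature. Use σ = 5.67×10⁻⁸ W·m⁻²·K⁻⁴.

At equilibrium, absorbed power = emitted power.
Absorbing cross-section = πr² = 5.811×10⁸ m²; emitting surface = 4πr² = 2.324×10⁹ m² (ratio 4).
εS·A_cross = εσ·A_surf·T⁴  ⇒  T⁴ = S/(4σ)   (ε cancels).
T⁴ = 3080/(4·5.67×10⁻⁸) = 1.358×10¹⁰ K⁴.
T = (1.358×10¹⁰)^(1/4).

T ≈ 341 K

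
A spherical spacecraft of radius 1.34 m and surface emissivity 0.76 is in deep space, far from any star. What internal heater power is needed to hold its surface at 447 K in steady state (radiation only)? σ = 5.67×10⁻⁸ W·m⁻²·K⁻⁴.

P = εσ·4πr²·T⁴.
4πr² = 22.56 m²; T⁴ = 3.992×10¹⁰ K⁴.
P = 0.76·5.67×10⁻⁸·22.56·3.992×10¹⁰.

P ≈ 38800 W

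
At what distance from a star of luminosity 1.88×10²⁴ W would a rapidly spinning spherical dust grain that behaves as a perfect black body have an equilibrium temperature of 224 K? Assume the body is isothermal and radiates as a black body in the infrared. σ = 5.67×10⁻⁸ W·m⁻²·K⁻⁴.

For an isothermal black-emitting sphere, (1−a)S·πr² = σ·4πr²·T⁴ ⇒ S = 4σT⁴/(1−a).
S = 4·5.67×10⁻⁸·(224)⁴/1.00 = 571.0 W/m².
Flux falls as S = L/(4πd²), so d = √(L/(4πS)) = √(1.88×10²⁴/(4π·571.0)).

d ≈ 1.62×10¹⁰ m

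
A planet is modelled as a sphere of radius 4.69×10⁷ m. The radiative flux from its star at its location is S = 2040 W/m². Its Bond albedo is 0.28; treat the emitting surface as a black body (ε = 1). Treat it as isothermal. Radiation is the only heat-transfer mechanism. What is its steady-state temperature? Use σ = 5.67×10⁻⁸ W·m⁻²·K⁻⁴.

At equilibrium, absorbed power = emitted power.
Absorbing cross-section = πr² = 6.910×10¹⁵ m²; emitting surface = 4πr² = 2.764×10¹⁶ m² (ratio 4).
(1−a)S·A_cross = εσ·A_surf·T⁴  ⇒  T⁴ = (1−a)S/(4σ).
T⁴ = 0.720·2040/(4·5.67×10⁻⁸) = 6.476×10⁹ K⁴.
T = (6.476×10⁹)^(1/4).

T ≈ 284 K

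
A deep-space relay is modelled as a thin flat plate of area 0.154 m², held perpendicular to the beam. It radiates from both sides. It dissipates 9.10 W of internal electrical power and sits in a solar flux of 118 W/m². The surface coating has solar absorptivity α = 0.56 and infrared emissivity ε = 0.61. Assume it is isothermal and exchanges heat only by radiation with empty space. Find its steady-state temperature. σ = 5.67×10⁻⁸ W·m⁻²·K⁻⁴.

T ≈ 206 K

At steady state, absorbed solar power + internal power = radiated power.
Absorbed: α·S·A_cross = 0.56·118·0.1540 = 10.18 W (cross-section A).
Total input = 10.18 + 9.10 = 19.28 W.
Radiated: εσ·A_surf·T⁴ with A_surf = 2A = 0.3080 m².
T⁴ = 19.28/(0.61·5.67×10⁻⁸·0.3080) = 1.810×10⁹ K⁴.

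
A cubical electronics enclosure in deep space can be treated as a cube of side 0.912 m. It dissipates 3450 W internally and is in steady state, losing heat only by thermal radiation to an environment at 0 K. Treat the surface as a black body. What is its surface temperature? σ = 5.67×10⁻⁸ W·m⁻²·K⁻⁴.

Steady state: internal power = radiated power, P = εσA T⁴.
Radiating area A = 6L² = 4.990 m².
T⁴ = P/(εσA) = 3450/(1.0·5.67×10⁻⁸·4.990) = 1.219×10¹⁰ K⁴.
T = (1.219×10¹⁰)^(1/4).

T ≈ 332 K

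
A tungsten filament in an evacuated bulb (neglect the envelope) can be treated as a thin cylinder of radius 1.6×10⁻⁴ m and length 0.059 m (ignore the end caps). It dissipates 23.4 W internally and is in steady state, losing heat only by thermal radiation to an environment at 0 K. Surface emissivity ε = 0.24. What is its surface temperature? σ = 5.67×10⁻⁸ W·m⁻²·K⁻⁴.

Steady state: internal power = radiated power, P = εσA T⁴.
Radiating area A = 2πrL = 5.931×10⁻⁵ m².
T⁴ = P/(εσA) = 23.4/(0.24·5.67×10⁻⁸·5.931×10⁻⁵) = 2.899×10¹³ K⁴.
T = (2.899×10¹³)^(1/4).

T ≈ 2320 K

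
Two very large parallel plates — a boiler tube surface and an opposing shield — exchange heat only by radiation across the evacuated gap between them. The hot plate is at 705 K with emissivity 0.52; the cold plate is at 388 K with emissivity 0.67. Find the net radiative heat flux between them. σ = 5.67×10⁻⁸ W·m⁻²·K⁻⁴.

q ≈ 5270 W/m²

For two infinite grey parallel plates, q = σ(T₁⁴ − T₂⁴)/(1/ε₁ + 1/ε₂ − 1).
T₁⁴ − T₂⁴ = 2.470×10¹¹ − 2.266×10¹⁰ = 2.244×10¹¹ K⁴.
1/ε₁ + 1/ε₂ − 1 = 1.923 + 1.493 − 1 = 2.416.
q = 5.67×10⁻⁸ × 2.244×10¹¹ / 2.416.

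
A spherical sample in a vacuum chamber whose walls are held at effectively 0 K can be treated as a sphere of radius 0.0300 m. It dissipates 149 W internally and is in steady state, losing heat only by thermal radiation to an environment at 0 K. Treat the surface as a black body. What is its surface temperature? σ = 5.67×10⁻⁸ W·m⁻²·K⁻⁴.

Steady state: internal power = radiated power, P = εσA T⁴.
Radiating area A = 4πr² = 0.01131 m².
T⁴ = P/(εσA) = 149/(1.0·5.67×10⁻⁸·0.01131) = 2.324×10¹¹ K⁴.
T = (2.324×10¹¹)^(1/4).

T ≈ 694 K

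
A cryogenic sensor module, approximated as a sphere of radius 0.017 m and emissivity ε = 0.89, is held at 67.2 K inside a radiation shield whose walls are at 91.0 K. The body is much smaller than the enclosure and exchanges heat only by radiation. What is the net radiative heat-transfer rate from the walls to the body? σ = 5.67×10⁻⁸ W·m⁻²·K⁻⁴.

For a small grey body in a large enclosure: P_net = εσA(T_body⁴ − T_wall⁴).
A = 4πr² = 0.003632 m²; T_body⁴ − T_wall⁴ = 2.039×10⁷ − 6.857×10⁷ = -4.818×10⁷ K⁴.
|P_net| = 0.89·5.67×10⁻⁸·0.003632·4.818×10⁷.

P_net ≈ 0.00883 W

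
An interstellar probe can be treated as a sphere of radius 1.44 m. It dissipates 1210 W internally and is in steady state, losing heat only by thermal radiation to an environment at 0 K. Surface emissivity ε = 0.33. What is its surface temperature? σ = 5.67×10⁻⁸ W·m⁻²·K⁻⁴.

T ≈ 223 K

Steady state: internal power = radiated power, P = εσA T⁴.
Radiating area A = 4πr² = 26.06 m².
T⁴ = P/(εσA) = 1210/(0.33·5.67×10⁻⁸·26.06) = 2.482×10⁹ K⁴.
T = (2.482×10⁹)^(1/4).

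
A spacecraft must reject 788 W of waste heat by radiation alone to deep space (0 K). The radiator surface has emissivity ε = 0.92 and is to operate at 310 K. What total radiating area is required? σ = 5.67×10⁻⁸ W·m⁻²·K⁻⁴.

P = εσA T⁴ ⇒ A = P/(εσT⁴).
T⁴ = 9.235×10⁹ K⁴.
A = 788/(0.92 × 5.67×10⁻⁸ × 9.235×10⁹).

A ≈ 1.64 m²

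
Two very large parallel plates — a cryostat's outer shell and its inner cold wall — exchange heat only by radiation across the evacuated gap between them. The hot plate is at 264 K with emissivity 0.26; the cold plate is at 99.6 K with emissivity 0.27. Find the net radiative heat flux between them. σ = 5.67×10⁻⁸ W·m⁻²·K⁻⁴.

For two infinite grey parallel plates, q = σ(T₁⁴ − T₂⁴)/(1/ε₁ + 1/ε₂ − 1).
T₁⁴ − T₂⁴ = 4.858×10⁹ − 9.841×10⁷ = 4.759×10⁹ K⁴.
1/ε₁ + 1/ε₂ − 1 = 3.846 + 3.704 − 1 = 6.550.
q = 5.67×10⁻⁸ × 4.759×10⁹ / 6.550.

q ≈ 41.2 W/m²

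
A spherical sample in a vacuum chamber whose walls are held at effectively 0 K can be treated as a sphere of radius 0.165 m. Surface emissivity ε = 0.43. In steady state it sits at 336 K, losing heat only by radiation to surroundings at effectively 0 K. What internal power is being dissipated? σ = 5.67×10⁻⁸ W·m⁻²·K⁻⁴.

P ≈ 106 W

Steady state: P = εσA T⁴.
A = 4πr² = 0.3421 m²; T⁴ = (336)⁴ = 1.275×10¹⁰ K⁴.
P = 0.43 × 5.67×10⁻⁸ × 0.3421 × 1.275×10¹⁰.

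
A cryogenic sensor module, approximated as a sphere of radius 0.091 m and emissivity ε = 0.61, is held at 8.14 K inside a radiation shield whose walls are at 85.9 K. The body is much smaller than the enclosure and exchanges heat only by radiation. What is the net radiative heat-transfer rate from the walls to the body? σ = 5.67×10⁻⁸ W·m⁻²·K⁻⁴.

P_net ≈ 0.196 W

For a small grey body in a large enclosure: P_net = εσA(T_body⁴ − T_wall⁴).
A = 4πr² = 0.1041 m²; T_body⁴ − T_wall⁴ = 4390 − 5.445×10⁷ = -5.444×10⁷ K⁴.
|P_net| = 0.61·5.67×10⁻⁸·0.1041·5.444×10⁷.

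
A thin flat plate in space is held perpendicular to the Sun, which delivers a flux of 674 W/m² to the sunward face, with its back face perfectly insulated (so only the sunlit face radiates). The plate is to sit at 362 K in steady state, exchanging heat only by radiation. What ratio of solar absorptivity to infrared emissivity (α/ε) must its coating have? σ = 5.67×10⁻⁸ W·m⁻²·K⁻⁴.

Balance: αS·A = εσ·1A·T⁴ ⇒ α/ε = σT⁴/S.
α/ε = 5.67×10⁻⁸·(362)⁴/674 = 5.67×10⁻⁸·1.717×10¹⁰/674.

α/ε ≈ 1.44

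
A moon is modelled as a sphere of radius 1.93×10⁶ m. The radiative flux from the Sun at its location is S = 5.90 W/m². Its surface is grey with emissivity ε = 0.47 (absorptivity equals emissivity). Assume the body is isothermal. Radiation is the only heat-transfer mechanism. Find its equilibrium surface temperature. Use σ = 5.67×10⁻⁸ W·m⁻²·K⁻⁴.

At equilibrium, absorbed power = emitted power.
Absorbing cross-section = πr² = 1.170×10¹³ m²; emitting surface = 4πr² = 4.681×10¹³ m² (ratio 4).
εS·A_cross = εσ·A_surf·T⁴  ⇒  T⁴ = S/(4σ)   (ε cancels).
T⁴ = 5.90/(4·5.67×10⁻⁸) = 2.601×10⁷ K⁴.
T = (2.601×10⁷)^(1/4).

T ≈ 71.4 K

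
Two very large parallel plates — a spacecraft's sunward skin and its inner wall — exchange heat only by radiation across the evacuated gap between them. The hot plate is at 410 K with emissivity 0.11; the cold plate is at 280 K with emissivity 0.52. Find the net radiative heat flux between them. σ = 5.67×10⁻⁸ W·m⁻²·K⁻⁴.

q ≈ 125 W/m²

For two infinite grey parallel plates, q = σ(T₁⁴ − T₂⁴)/(1/ε₁ + 1/ε₂ − 1).
T₁⁴ − T₂⁴ = 2.826×10¹⁰ − 6.147×10⁹ = 2.211×10¹⁰ K⁴.
1/ε₁ + 1/ε₂ − 1 = 9.091 + 1.923 − 1 = 10.01.
q = 5.67×10⁻⁸ × 2.211×10¹⁰ / 10.01.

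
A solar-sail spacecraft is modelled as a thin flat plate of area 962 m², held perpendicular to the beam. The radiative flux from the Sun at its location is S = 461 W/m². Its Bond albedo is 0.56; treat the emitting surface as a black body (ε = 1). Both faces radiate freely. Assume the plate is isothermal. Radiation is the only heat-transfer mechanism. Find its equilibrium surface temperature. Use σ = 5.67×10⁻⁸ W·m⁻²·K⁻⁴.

T ≈ 206 K

At equilibrium, absorbed power = emitted power.
Absorbing cross-section = A = 962.0 m²; emitting surface = 2A = 1924 m² (ratio 2).
(1−a)S·A_cross = εσ·A_surf·T⁴  ⇒  T⁴ = (1−a)S/(2σ).
T⁴ = 0.440·461/(2·5.67×10⁻⁸) = 1.789×10⁹ K⁴.
T = (1.789×10⁹)^(1/4).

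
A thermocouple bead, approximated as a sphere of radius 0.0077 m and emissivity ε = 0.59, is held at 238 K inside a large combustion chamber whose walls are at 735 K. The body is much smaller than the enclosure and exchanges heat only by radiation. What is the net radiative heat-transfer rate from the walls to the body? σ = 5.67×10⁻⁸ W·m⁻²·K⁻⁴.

P_net ≈ 7.19 W

For a small grey body in a large enclosure: P_net = εσA(T_body⁴ − T_wall⁴).
A = 4πr² = 7.451×10⁻⁴ m²; T_body⁴ − T_wall⁴ = 3.209×10⁹ − 2.918×10¹¹ = -2.886×10¹¹ K⁴.
|P_net| = 0.59·5.67×10⁻⁸·7.451×10⁻⁴·2.886×10¹¹.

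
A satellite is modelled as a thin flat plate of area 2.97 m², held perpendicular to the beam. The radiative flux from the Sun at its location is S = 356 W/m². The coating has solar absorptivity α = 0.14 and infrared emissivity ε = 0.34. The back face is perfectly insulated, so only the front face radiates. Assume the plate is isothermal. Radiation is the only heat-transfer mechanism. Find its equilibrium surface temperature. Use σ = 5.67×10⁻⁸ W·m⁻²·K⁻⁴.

T ≈ 225 K

At equilibrium, absorbed power = emitted power.
Absorbing cross-section = A = 2.970 m²; emitting surface = A = 2.970 m² (ratio 1).
αS·A_cross = εσ·A_surf·T⁴  ⇒  T⁴ = αS/(ε·1σ).
T⁴ = 0.140·356/(0.34·1·5.67×10⁻⁸) = 2.585×10⁹ K⁴.
T = (2.585×10⁹)^(1/4).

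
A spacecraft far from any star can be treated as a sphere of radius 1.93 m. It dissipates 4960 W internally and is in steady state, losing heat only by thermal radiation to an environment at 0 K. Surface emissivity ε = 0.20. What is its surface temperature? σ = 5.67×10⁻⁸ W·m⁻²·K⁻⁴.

Steady state: internal power = radiated power, P = εσA T⁴.
Radiating area A = 4πr² = 46.81 m².
T⁴ = P/(εσA) = 4960/(0.20·5.67×10⁻⁸·46.81) = 9.344×10⁹ K⁴.
T = (9.344×10⁹)^(1/4).

T ≈ 311 K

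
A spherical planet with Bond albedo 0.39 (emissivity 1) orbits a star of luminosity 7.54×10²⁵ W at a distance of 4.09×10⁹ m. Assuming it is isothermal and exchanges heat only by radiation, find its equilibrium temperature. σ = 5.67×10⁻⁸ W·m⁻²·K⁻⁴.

T ≈ 991 K

First find the stellar flux at distance d: S = L/(4πd²) = 7.54×10²⁵/(4π·(4.09×10⁹)²) = 3.587×10⁵ W/m².
For an isothermal sphere, absorbed (1−a)S·πr² = emitted σ·4πr²·T⁴, so T⁴ = (1−a)S/(4σ).
T⁴ = 0.610·3.587×10⁵/(4·5.67×10⁻⁸) = 9.647×10¹¹ K⁴.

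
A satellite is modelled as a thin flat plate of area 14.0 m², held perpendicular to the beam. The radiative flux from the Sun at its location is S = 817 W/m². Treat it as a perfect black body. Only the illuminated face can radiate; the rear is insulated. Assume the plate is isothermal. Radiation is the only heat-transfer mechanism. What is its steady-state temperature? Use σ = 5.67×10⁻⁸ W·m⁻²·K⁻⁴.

T ≈ 346 K

At equilibrium, absorbed power = emitted power.
Absorbing cross-section = A = 14.00 m²; emitting surface = A = 14.00 m² (ratio 1).
S·A_cross = εσ·A_surf·T⁴  ⇒  T⁴ = S/(1σ).
T⁴ = 1.00·817/(1·5.67×10⁻⁸) = 1.441×10¹⁰ K⁴.
T = (1.441×10¹⁰)^(1/4).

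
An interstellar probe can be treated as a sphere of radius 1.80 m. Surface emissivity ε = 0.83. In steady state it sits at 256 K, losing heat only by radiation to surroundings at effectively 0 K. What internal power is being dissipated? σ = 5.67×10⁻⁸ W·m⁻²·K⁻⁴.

P ≈ 8230 W

Steady state: P = εσA T⁴.
A = 4πr² = 40.72 m²; T⁴ = (256)⁴ = 4.295×10⁹ K⁴.
P = 0.83 × 5.67×10⁻⁸ × 40.72 × 4.295×10⁹.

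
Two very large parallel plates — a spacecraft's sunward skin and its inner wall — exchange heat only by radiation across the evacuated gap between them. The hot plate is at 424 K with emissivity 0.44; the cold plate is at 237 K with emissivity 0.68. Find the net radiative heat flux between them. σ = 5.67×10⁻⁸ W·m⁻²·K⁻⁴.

q ≈ 603 W/m²

For two infinite grey parallel plates, q = σ(T₁⁴ − T₂⁴)/(1/ε₁ + 1/ε₂ − 1).
T₁⁴ − T₂⁴ = 3.232×10¹⁰ − 3.155×10⁹ = 2.916×10¹⁰ K⁴.
1/ε₁ + 1/ε₂ − 1 = 2.273 + 1.471 − 1 = 2.743.
q = 5.67×10⁻⁸ × 2.916×10¹⁰ / 2.743.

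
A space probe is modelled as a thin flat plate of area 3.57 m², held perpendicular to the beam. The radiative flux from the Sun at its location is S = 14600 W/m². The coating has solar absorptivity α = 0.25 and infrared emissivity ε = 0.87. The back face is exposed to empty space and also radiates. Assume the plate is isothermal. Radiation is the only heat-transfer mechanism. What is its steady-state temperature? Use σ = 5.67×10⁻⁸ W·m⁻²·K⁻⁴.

T ≈ 439 K

At equilibrium, absorbed power = emitted power.
Absorbing cross-section = A = 3.570 m²; emitting surface = 2A = 7.140 m² (ratio 2).
αS·A_cross = εσ·A_surf·T⁴  ⇒  T⁴ = αS/(ε·2σ).
T⁴ = 0.250·14600/(0.87·2·5.67×10⁻⁸) = 3.700×10¹⁰ K⁴.
T = (3.700×10¹⁰)^(1/4).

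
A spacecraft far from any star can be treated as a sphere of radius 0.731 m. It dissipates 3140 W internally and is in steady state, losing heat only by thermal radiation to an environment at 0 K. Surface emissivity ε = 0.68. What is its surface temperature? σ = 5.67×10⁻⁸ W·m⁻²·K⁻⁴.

Steady state: internal power = radiated power, P = εσA T⁴.
Radiating area A = 4πr² = 6.715 m².
T⁴ = P/(εσA) = 3140/(0.68·5.67×10⁻⁸·6.715) = 1.213×10¹⁰ K⁴.
T = (1.213×10¹⁰)^(1/4).

T ≈ 332 K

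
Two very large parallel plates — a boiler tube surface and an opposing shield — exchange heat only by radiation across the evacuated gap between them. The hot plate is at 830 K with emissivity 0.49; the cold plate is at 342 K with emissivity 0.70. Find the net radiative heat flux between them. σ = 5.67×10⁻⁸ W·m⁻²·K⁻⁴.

q ≈ 10600 W/m²

For two infinite grey parallel plates, q = σ(T₁⁴ − T₂⁴)/(1/ε₁ + 1/ε₂ − 1).
T₁⁴ − T₂⁴ = 4.746×10¹¹ − 1.368×10¹⁰ = 4.609×10¹¹ K⁴.
1/ε₁ + 1/ε₂ − 1 = 2.041 + 1.429 − 1 = 2.469.
q = 5.67×10⁻⁸ × 4.609×10¹¹ / 2.469.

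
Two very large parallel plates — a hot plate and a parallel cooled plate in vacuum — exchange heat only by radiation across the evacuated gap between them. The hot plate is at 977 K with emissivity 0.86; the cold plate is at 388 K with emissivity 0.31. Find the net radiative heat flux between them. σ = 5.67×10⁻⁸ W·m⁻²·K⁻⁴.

For two infinite grey parallel plates, q = σ(T₁⁴ − T₂⁴)/(1/ε₁ + 1/ε₂ − 1).
T₁⁴ − T₂⁴ = 9.111×10¹¹ − 2.266×10¹⁰ = 8.885×10¹¹ K⁴.
1/ε₁ + 1/ε₂ − 1 = 1.163 + 3.226 − 1 = 3.389.
q = 5.67×10⁻⁸ × 8.885×10¹¹ / 3.389.

q ≈ 14900 W/m²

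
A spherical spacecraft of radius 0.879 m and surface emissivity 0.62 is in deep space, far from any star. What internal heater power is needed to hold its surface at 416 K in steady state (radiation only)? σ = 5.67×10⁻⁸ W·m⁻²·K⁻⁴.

P ≈ 10200 W

P = εσ·4πr²·T⁴.
4πr² = 9.709 m²; T⁴ = 2.995×10¹⁰ K⁴.
P = 0.62·5.67×10⁻⁸·9.709·2.995×10¹⁰.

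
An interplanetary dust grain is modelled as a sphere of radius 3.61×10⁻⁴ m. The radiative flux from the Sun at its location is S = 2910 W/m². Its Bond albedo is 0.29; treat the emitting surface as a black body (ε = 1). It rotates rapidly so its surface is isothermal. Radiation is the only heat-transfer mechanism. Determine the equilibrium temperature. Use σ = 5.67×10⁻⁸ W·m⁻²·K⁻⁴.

At equilibrium, absorbed power = emitted power.
Absorbing cross-section = πr² = 4.094×10⁻⁷ m²; emitting surface = 4πr² = 1.638×10⁻⁶ m² (ratio 4).
(1−a)S·A_cross = εσ·A_surf·T⁴  ⇒  T⁴ = (1−a)S/(4σ).
T⁴ = 0.710·2910/(4·5.67×10⁻⁸) = 9.110×10⁹ K⁴.
T = (9.110×10⁹)^(1/4).

T ≈ 309 K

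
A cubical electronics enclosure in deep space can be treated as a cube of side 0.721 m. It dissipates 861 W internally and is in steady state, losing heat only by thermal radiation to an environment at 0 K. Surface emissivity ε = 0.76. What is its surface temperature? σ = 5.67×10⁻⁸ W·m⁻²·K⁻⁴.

Steady state: internal power = radiated power, P = εσA T⁴.
Radiating area A = 6L² = 3.119 m².
T⁴ = P/(εσA) = 861/(0.76·5.67×10⁻⁸·3.119) = 6.406×10⁹ K⁴.
T = (6.406×10⁹)^(1/4).

T ≈ 283 K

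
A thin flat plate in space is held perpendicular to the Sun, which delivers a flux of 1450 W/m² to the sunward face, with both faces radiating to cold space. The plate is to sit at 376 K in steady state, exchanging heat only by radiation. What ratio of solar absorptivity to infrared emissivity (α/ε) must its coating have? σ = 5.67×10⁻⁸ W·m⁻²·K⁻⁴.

Balance: αS·A = εσ·2A·T⁴ ⇒ α/ε = 2σT⁴/S.
α/ε = 2·5.67×10⁻⁸·(376)⁴/1450 = 2·5.67×10⁻⁸·1.999×10¹⁰/1450.

α/ε ≈ 1.56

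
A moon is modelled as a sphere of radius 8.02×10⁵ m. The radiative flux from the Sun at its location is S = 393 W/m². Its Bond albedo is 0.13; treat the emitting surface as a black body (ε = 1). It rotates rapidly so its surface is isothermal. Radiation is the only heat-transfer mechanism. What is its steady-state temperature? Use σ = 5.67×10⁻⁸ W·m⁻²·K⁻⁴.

T ≈ 197 K

At equilibrium, absorbed power = emitted power.
Absorbing cross-section = πr² = 2.021×10¹² m²; emitting surface = 4πr² = 8.083×10¹² m² (ratio 4).
(1−a)S·A_cross = εσ·A_surf·T⁴  ⇒  T⁴ = (1−a)S/(4σ).
T⁴ = 0.870·393/(4·5.67×10⁻⁸) = 1.508×10⁹ K⁴.
T = (1.508×10⁹)^(1/4).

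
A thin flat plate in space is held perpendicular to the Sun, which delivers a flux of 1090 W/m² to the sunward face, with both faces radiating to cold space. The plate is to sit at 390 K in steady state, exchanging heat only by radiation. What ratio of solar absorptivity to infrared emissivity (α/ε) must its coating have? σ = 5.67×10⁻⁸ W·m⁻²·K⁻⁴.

α/ε ≈ 2.41

Balance: αS·A = εσ·2A·T⁴ ⇒ α/ε = 2σT⁴/S.
α/ε = 2·5.67×10⁻⁸·(390)⁴/1090 = 2·5.67×10⁻⁸·2.313×10¹⁰/1090.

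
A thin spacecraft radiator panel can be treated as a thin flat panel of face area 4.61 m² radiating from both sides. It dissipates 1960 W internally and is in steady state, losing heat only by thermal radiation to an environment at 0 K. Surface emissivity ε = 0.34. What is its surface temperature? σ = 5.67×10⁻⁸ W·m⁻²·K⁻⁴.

Steady state: internal power = radiated power, P = εσA T⁴.
Radiating area A = 2·4.61 = 9.220 m².
T⁴ = P/(εσA) = 1960/(0.34·5.67×10⁻⁸·9.220) = 1.103×10¹⁰ K⁴.
T = (1.103×10¹⁰)^(1/4).

T ≈ 324 K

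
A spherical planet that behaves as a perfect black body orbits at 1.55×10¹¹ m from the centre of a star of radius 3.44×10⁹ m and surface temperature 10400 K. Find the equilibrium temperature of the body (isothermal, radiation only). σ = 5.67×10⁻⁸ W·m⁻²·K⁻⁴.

T ≈ 1100 K

The star's surface emits σT_*⁴; at distance d the flux is S = σT_*⁴(R_*/d)².
S = 5.67×10⁻⁸·(10400)⁴·(3.44×10⁹/1.55×10¹¹)² = 3.267×10⁵ W/m².
For an isothermal sphere T⁴ = (1−a)S/(4σ) = 1.441×10¹² K⁴.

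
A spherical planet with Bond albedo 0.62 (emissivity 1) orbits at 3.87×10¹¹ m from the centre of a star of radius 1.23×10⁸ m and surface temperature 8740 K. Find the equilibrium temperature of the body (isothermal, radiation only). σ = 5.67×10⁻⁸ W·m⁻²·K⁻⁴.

T ≈ 86.5 K

The star's surface emits σT_*⁴; at distance d the flux is S = σT_*⁴(R_*/d)².
S = 5.67×10⁻⁸·(8740)⁴·(1.23×10⁸/3.87×10¹¹)² = 33.42 W/m².
For an isothermal sphere T⁴ = (1−a)S/(4σ) = 5.600×10⁷ K⁴.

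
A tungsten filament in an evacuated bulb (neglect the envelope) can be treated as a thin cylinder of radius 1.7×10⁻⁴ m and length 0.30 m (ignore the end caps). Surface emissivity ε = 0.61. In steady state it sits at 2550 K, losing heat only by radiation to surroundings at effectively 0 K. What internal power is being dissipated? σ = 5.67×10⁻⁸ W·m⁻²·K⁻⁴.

Steady state: P = εσA T⁴.
A = 2πrL = 3.204×10⁻⁴ m²; T⁴ = (2550)⁴ = 4.228×10¹³ K⁴.
P = 0.61 × 5.67×10⁻⁸ × 3.204×10⁻⁴ × 4.228×10¹³.

P ≈ 469 W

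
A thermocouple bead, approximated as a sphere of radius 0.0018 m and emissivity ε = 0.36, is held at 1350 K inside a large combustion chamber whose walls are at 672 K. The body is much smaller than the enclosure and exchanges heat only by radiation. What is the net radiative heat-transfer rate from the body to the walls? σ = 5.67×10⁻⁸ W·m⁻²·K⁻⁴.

P_net ≈ 2.59 W

For a small grey body in a large enclosure: P_net = εσA(T_body⁴ − T_wall⁴).
A = 4πr² = 4.072×10⁻⁵ m²; T_body⁴ − T_wall⁴ = 3.322×10¹² − 2.039×10¹¹ = 3.118×10¹² K⁴.
|P_net| = 0.36·5.67×10⁻⁸·4.072×10⁻⁵·3.118×10¹².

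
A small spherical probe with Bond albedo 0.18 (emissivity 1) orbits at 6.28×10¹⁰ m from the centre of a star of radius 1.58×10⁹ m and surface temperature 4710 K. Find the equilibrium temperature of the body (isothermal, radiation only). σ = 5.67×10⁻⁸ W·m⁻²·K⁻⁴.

The star's surface emits σT_*⁴; at distance d the flux is S = σT_*⁴(R_*/d)².
S = 5.67×10⁻⁸·(4710)⁴·(1.58×10⁹/6.28×10¹⁰)² = 17660 W/m².
For an isothermal sphere T⁴ = (1−a)S/(4σ) = 6.386×10¹⁰ K⁴.

T ≈ 503 K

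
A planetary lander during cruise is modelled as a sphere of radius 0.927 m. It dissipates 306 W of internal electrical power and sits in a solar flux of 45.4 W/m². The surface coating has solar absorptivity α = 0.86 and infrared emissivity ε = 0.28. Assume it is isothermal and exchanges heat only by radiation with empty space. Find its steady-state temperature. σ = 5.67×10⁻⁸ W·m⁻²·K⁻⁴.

At steady state, absorbed solar power + internal power = radiated power.
Absorbed: α·S·A_cross = 0.86·45.4·2.700 = 105.4 W (cross-section πr²).
Total input = 105.4 + 306 = 411.4 W.
Radiated: εσ·A_surf·T⁴ with A_surf = 4πr² = 10.80 m².
T⁴ = 411.4/(0.28·5.67×10⁻⁸·10.80) = 2.400×10⁹ K⁴.

T ≈ 221 K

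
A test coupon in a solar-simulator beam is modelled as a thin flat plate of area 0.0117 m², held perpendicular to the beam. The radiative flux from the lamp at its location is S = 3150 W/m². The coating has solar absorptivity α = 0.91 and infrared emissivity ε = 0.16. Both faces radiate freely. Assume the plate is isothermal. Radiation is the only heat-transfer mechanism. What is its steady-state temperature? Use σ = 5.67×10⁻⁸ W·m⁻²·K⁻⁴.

At equilibrium, absorbed power = emitted power.
Absorbing cross-section = A = 0.01170 m²; emitting surface = 2A = 0.02340 m² (ratio 2).
αS·A_cross = εσ·A_surf·T⁴  ⇒  T⁴ = αS/(ε·2σ).
T⁴ = 0.910·3150/(0.16·2·5.67×10⁻⁸) = 1.580×10¹¹ K⁴.
T = (1.580×10¹¹)^(1/4).

T ≈ 630 K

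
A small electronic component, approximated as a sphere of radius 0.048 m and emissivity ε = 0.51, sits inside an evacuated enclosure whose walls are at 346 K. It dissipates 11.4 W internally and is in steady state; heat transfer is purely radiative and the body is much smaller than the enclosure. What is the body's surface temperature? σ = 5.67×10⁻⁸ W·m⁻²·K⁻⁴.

T ≈ 409 K

For a small grey body in a large enclosure, net radiated power = εσA(T⁴ − T_w⁴).
Steady state: P = εσA(T⁴ − T_w⁴) with A = 4πr² = 0.02895 m².
T⁴ = P/(εσA) + T_w⁴ = 11.4/(0.51·5.67×10⁻⁸·0.02895) + (346)⁴
    = 1.362×10¹⁰ + 1.433×10¹⁰ = 2.795×10¹⁰ K⁴.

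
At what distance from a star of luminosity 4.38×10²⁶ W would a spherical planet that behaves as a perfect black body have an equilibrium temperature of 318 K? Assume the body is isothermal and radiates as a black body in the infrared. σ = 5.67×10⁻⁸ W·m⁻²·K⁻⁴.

For an isothermal black-emitting sphere, (1−a)S·πr² = σ·4πr²·T⁴ ⇒ S = 4σT⁴/(1−a).
S = 4·5.67×10⁻⁸·(318)⁴/1.00 = 2319 W/m².
Flux falls as S = L/(4πd²), so d = √(L/(4πS)) = √(4.38×10²⁶/(4π·2319)).

d ≈ 1.23×10¹¹ m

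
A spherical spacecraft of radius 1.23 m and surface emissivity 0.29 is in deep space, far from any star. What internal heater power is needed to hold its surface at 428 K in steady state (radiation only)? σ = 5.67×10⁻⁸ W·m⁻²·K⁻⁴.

P = εσ·4πr²·T⁴.
4πr² = 19.01 m²; T⁴ = 3.356×10¹⁰ K⁴.
P = 0.29·5.67×10⁻⁸·19.01·3.356×10¹⁰.

P ≈ 10500 W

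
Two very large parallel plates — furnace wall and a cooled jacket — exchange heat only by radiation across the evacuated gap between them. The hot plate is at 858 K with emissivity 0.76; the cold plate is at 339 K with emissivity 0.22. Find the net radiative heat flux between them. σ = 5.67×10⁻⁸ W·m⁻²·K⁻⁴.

For two infinite grey parallel plates, q = σ(T₁⁴ − T₂⁴)/(1/ε₁ + 1/ε₂ − 1).
T₁⁴ − T₂⁴ = 5.419×10¹¹ − 1.321×10¹⁰ = 5.287×10¹¹ K⁴.
1/ε₁ + 1/ε₂ − 1 = 1.316 + 4.545 − 1 = 4.861.
q = 5.67×10⁻⁸ × 5.287×10¹¹ / 4.861.

q ≈ 6170 W/m²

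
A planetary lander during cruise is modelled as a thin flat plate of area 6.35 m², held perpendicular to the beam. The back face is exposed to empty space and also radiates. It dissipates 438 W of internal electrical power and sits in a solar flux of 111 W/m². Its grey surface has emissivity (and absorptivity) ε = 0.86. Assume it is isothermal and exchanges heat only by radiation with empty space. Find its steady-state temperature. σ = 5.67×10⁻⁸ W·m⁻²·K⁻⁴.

At steady state, absorbed solar power + internal power = radiated power.
Absorbed: α·S·A_cross = 0.86·111·6.350 = 606.2 W (cross-section A).
Total input = 606.2 + 438 = 1044 W.
Radiated: εσ·A_surf·T⁴ with A_surf = 2A = 12.70 m².
T⁴ = 1044/(0.86·5.67×10⁻⁸·12.70) = 1.686×10⁹ K⁴.

T ≈ 203 K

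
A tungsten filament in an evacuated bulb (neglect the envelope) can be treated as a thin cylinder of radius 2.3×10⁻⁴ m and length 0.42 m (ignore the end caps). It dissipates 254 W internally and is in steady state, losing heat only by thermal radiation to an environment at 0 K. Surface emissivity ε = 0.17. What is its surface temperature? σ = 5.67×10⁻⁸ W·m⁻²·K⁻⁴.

Steady state: internal power = radiated power, P = εσA T⁴.
Radiating area A = 2πrL = 6.070×10⁻⁴ m².
T⁴ = P/(εσA) = 254/(0.17·5.67×10⁻⁸·6.070×10⁻⁴) = 4.342×10¹³ K⁴.
T = (4.342×10¹³)^(1/4).

T ≈ 2570 K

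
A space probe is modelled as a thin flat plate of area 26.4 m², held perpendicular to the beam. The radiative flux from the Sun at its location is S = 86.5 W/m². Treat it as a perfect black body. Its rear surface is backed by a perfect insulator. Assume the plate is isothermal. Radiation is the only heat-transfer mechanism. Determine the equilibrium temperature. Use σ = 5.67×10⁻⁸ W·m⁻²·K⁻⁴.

At equilibrium, absorbed power = emitted power.
Absorbing cross-section = A = 26.40 m²; emitting surface = A = 26.40 m² (ratio 1).
S·A_cross = εσ·A_surf·T⁴  ⇒  T⁴ = S/(1σ).
T⁴ = 1.00·86.5/(1·5.67×10⁻⁸) = 1.526×10⁹ K⁴.
T = (1.526×10⁹)^(1/4).

T ≈ 198 K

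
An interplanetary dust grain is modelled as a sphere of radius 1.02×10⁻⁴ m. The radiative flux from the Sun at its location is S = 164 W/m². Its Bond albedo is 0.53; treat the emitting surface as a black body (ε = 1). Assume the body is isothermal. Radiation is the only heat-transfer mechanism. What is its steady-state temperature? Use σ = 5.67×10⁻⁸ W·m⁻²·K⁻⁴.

At equilibrium, absorbed power = emitted power.
Absorbing cross-section = πr² = 3.269×10⁻⁸ m²; emitting surface = 4πr² = 1.307×10⁻⁷ m² (ratio 4).
(1−a)S·A_cross = εσ·A_surf·T⁴  ⇒  T⁴ = (1−a)S/(4σ).
T⁴ = 0.470·164/(4·5.67×10⁻⁸) = 3.399×10⁸ K⁴.
T = (3.399×10⁸)^(1/4).

T ≈ 136 K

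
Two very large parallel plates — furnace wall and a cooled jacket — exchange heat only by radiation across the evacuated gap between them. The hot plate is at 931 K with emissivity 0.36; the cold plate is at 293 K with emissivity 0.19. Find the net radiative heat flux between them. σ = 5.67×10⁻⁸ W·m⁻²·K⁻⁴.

q ≈ 5990 W/m²

For two infinite grey parallel plates, q = σ(T₁⁴ − T₂⁴)/(1/ε₁ + 1/ε₂ − 1).
T₁⁴ − T₂⁴ = 7.513×10¹¹ − 7.370×10⁹ = 7.439×10¹¹ K⁴.
1/ε₁ + 1/ε₂ − 1 = 2.778 + 5.263 − 1 = 7.041.
q = 5.67×10⁻⁸ × 7.439×10¹¹ / 7.041.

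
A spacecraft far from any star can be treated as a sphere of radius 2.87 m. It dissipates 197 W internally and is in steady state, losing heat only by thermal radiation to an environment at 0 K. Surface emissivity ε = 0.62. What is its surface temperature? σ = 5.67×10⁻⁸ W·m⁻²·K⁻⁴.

T ≈ 85.8 K

Steady state: internal power = radiated power, P = εσA T⁴.
Radiating area A = 4πr² = 103.5 m².
T⁴ = P/(εσA) = 197/(0.62·5.67×10⁻⁸·103.5) = 5.414×10⁷ K⁴.
T = (5.414×10⁷)^(1/4).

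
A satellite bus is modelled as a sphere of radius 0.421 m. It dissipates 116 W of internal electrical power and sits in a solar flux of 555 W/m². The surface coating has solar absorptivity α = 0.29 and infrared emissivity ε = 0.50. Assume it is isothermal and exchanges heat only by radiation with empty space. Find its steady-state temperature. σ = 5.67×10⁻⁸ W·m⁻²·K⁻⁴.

At steady state, absorbed solar power + internal power = radiated power.
Absorbed: α·S·A_cross = 0.29·555·0.5568 = 89.62 W (cross-section πr²).
Total input = 89.62 + 116 = 205.6 W.
Radiated: εσ·A_surf·T⁴ with A_surf = 4πr² = 2.227 m².
T⁴ = 205.6/(0.50·5.67×10⁻⁸·2.227) = 3.256×10⁹ K⁴.

T ≈ 239 K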